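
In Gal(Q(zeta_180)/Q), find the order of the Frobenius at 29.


The Frobenius at p in Gal(Q(zeta_n)/Q) = (Z/nZ)* is the class of p, so its order is ord_180(29), the smallest k >= 1 with 29^k = 1 mod 180.
n = 180 = 2^2 * 3^2 * 5, phi(180) = 48; the order divides phi(n).
Divisors of 48: 1, 2, 3, 4, 6, 8, 12, 16, 24, 48
Repeated squaring mod 180: 29^1 = 29, 29^2 = 121, 29^4 = 61, 29^8 = 121, 29^16 = 61, 29^32 = 121
Test divisors in increasing order:
  k=1: 29^1 = 29 mod 180
  k=2: 29^2 = 121 mod 180
  k=3: 29^3 = 121 * 29 = 89 mod 180
  k=4: 29^4 = 61 mod 180
  k=6: 29^6 = 61 * 121 = 1 mod 180  <- first divisor giving 1
Order = 6

6


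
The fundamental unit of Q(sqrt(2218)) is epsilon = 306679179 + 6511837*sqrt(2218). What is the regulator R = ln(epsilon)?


epsilon = 306679179 + 6511837*sqrt(2218)
= 6.1336e+08
R = ln(6.1336e+08)
= 20.2345

20.2345


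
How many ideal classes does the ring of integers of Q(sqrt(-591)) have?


K = Q(sqrt(-591)). d mod 4 = 1, so D = disc(K) = d = -591
h(K) equals the number of primitive reduced positive-definite forms (a, b, c) = a*x^2 + b*x*y + c*y^2 with b^2 - 4ac = D,
where reduced means |b| <= a <= c, with b >= 0 whenever |b| = a or a = c, and primitive means gcd(a, b, c) = 1.
Reduced forces 3a^2 <= |D| = 591, so 1 <= a <= 14; b must have the parity of D, and c = (b^2 - D)/(4a) must be an integer >= a.
Enumerate a = 1..14, b in [-a, a]:
  a=1: (1, 1, 148)  [1]
  a=2: (2, -1, 74), (2, 1, 74)  [2]
  a=3: (3, 3, 50)  [1]
  a=4: (4, -1, 37), (4, 1, 37)  [2]
  a=5: (5, -3, 30), (5, 3, 30)  [2]
  a=6: (6, -3, 25), (6, 3, 25)  [2]
  a=7: (7, -5, 22), (7, 5, 22)  [2]
  a=8: (8, -7, 20), (8, 7, 20)  [2]
  a=9: none
  a=10: (10, -7, 16), (10, -3, 15), (10, 3, 15), (10, 7, 16)  [4]
  a=11: (11, -5, 14), (11, 5, 14)  [2]
  a=12: (12, -9, 14), (12, 9, 14)  [2]
  a=13..14: none
Total reduced forms: 1 + 2 + 1 + 2 + 2 + 2 + 2 + 2 + 4 + 2 + 2 = 22
h = 22

22


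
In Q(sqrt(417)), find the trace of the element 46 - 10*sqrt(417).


Tr(a + b*sqrt(d)) = (a + b*sqrt(d)) + (a - b*sqrt(d)) = 2a
= 2 * (46)
= 92

92


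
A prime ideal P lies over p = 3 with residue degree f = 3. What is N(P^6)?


N(P^a) = p^(a*f)
= 3^(6*3)
= 3^18
= 387420489

387420489


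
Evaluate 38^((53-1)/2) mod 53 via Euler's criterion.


p = 53 is prime and the exponent is (p-1)/2 = 26, so by Euler's criterion 38^26 = (38/53) = +1 or -1 mod 53.
Compute by square-and-multiply:
  26 = 16 + 8 + 2 (binary 11010)
  Repeated squaring mod 53: 38^1 = 38, 38^2 = 13, 38^4 = 10, 38^8 = 47, 38^16 = 36
  38^26 = 38^16 * 38^8 * 38^2 = 36 * 47 * 13 mod 53
    36 * 47 = 1692 = 49 mod 53
    49 * 13 = 637 = 1 mod 53
  38^26 = 1 mod 53
Result 1: 38 is a quadratic residue mod 53.
38^26 mod 53 = 1

1


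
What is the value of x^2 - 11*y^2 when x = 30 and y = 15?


x^2 - d*y^2
= 30^2 - 11*15^2
= 900 - 2475
= -1575

-1575


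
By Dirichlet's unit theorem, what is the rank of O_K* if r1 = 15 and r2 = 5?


By Dirichlet's unit theorem:
rank = r1 + r2 - 1
= 15 + 5 - 1
= 19

19


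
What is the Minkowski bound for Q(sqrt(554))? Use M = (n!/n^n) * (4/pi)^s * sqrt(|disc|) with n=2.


d = 554, d mod 4 = 2, so disc(K) = 4d = 2216; |disc(K)| = 2216
Real quadratic field, so n = 2, s = r2 = 0, r1 = 2
M = (n!/n^n) * (4/pi)^s * sqrt(|disc(K)|) = (2!/2^2) * (4/pi)^0 * sqrt(2216)
= 0.5 * 1.000000 * 47.074409
= 23.5372

23.5372


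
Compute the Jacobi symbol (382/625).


Compute (382/625) via quadratic reciprocity:
  pull out 2: (2/625) = +1  (since 625 mod 8 = 1)
  reciprocity: (191/625) -> +(625/191)
  reduce: (52/191)
  pull out 2: (2/191) = +1  (since 191 mod 8 = 7)
  pull out 2: (2/191) = +1  (since 191 mod 8 = 7)
  reciprocity: (13/191) -> +(191/13)
  reduce: (9/13)
  reciprocity: (9/13) -> +(13/9)
  reduce: (4/9)
  pull out 2: (2/9) = +1  (since 9 mod 8 = 1)
  pull out 2: (2/9) = +1  (since 9 mod 8 = 1)
  (1/9) = 1
Product of signs = 1

1


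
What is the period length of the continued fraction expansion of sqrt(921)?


Run the CF algorithm for sqrt(921).
a_0 = floor(sqrt(921)) = 30; set m_0=0, q_0=1.
Recurrence: m' = q*a - m,  q' = (d - m'^2)/q,  a' = floor((a_0 + m')/q').
  step 1: m=30, q=21, a=2
  step 2: m=12, q=37, a=1
  step 3: m=25, q=8, a=6
  step 4: m=23, q=49, a=1
  step 5: m=26, q=5, a=11
  step 6: m=29, q=16, a=3
  step 7: m=19, q=35, a=1
  step 8: m=16, q=19, a=2
  step 9: m=22, q=23, a=2
  step 10: m=24, q=15, a=3
  step 11: m=21, q=32, a=1
  step 12: m=11, q=25, a=1
  step 13: m=14, q=29, a=1
  step 14: m=15, q=24, a=1
  step 15: m=9, q=35, a=1
  step 16: m=26, q=7, a=8
  step 17: m=30, q=3, a=20
  step 18: m=30, q=7, a=8
  step 19: m=26, q=35, a=1
  step 20: m=9, q=24, a=1
  step 21: m=15, q=29, a=1
  step 22: m=14, q=25, a=1
  step 23: m=11, q=32, a=1
  step 24: m=21, q=15, a=3
  step 25: m=24, q=23, a=2
  step 26: m=22, q=19, a=2
  step 27: m=16, q=35, a=1
  step 28: m=19, q=16, a=3
  step 29: m=29, q=5, a=11
  step 30: m=26, q=49, a=1
  step 31: m=23, q=8, a=6
  step 32: m=25, q=37, a=1
  step 33: m=12, q=21, a=2
  step 34: m=30, q=1, a=60
a_34 = 2*a_0 = 60, so the period closes here.
sqrt(921) = [30; 2, 1, 6, 1, 11, 3, 1, 2, 2, 3, 1, 1, 1, 1, 1, 8, 20, 8, 1, 1, 1, 1, 1, 3, 2, 2, 1, 3, 11, 1, 6, 1, 2, 60]
Period length = 34

34


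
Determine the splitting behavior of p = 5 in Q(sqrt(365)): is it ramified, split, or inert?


K = Q(sqrt(365)). Since d mod 4 = 1, disc(K) = 365.
Check p | disc: 365 mod 5 = 0.
p divides disc, so p ramifies: (p) = P^2 with e=2, f=1, g=1.
Therefore p is ramified.

ramified


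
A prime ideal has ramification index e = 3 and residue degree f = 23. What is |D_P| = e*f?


|D_P| = e * f
= 3 * 23
= 69

69


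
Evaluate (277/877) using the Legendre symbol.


p = 877 is prime, so compute (277/877) with the reciprocity algorithm (Jacobi-symbol steps: pull out 2s via (2/n), flip via reciprocity, reduce):
  reciprocity: (277/877) -> +(877/277)
  reduce: (46/277)
  pull out 2: (2/277) = -1  (since 277 mod 8 = 5)
  reciprocity: (23/277) -> +(277/23)
  reduce: (1/23)
  (1/23) = 1
Product of signs = -1
(277/877) = -1

-1


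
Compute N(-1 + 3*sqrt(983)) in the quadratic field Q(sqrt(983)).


N(a + b*sqrt(d)) = a^2 - d*b^2
= (-1)^2 - (983)*(3)^2
= 1 - 8847
= -8846

-8846


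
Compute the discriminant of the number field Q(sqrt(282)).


For K = Q(sqrt(d)) with d squarefree: disc(K) = d if d = 1 mod 4, and disc(K) = 4d if d = 2 or 3 mod 4.
Here d = 282, and d mod 4 = 2.
d = 2 mod 4, not 1 (O_K = Z[sqrt(d)]), so disc(K) = 4d = 4 * (282) = 1128

1128


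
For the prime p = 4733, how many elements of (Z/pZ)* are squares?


For prime p, the number of non-zero quadratic residues is (p-1)/2.
= (4733-1)/2
= 2366

2366


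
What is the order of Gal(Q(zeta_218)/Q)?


|Gal(Q(zeta_218)/Q)| = phi(218)
= 108

108


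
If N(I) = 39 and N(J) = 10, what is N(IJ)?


N(IJ) = N(I) * N(J)
= 39 * 10
= 390

390


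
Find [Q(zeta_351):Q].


The degree equals Euler's totient phi(351).
351 = 3^3 * 13
phi(351) = 216

216


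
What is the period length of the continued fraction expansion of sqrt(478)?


Run the CF algorithm for sqrt(478).
a_0 = floor(sqrt(478)) = 21; set m_0=0, q_0=1.
Recurrence: m' = q*a - m,  q' = (d - m'^2)/q,  a' = floor((a_0 + m')/q').
  step 1: m=21, q=37, a=1
  step 2: m=16, q=6, a=6
  step 3: m=20, q=13, a=3
  step 4: m=19, q=9, a=4
  step 5: m=17, q=21, a=1
  step 6: m=4, q=22, a=1
  step 7: m=18, q=7, a=5
  step 8: m=17, q=27, a=1
  step 9: m=10, q=14, a=2
  step 10: m=18, q=11, a=3
  step 11: m=15, q=23, a=1
  step 12: m=8, q=18, a=1
  step 13: m=10, q=21, a=1
  step 14: m=11, q=17, a=1
  step 15: m=6, q=26, a=1
  step 16: m=20, q=3, a=13
  step 17: m=19, q=39, a=1
  step 18: m=20, q=2, a=20
  step 19: m=20, q=39, a=1
  step 20: m=19, q=3, a=13
  step 21: m=20, q=26, a=1
  step 22: m=6, q=17, a=1
  step 23: m=11, q=21, a=1
  step 24: m=10, q=18, a=1
  step 25: m=8, q=23, a=1
  step 26: m=15, q=11, a=3
  step 27: m=18, q=14, a=2
  step 28: m=10, q=27, a=1
  step 29: m=17, q=7, a=5
  step 30: m=18, q=22, a=1
  step 31: m=4, q=21, a=1
  step 32: m=17, q=9, a=4
  step 33: m=19, q=13, a=3
  step 34: m=20, q=6, a=6
  step 35: m=16, q=37, a=1
  step 36: m=21, q=1, a=42
a_36 = 2*a_0 = 42, so the period closes here.
sqrt(478) = [21; 1, 6, 3, 4, 1, 1, 5, 1, 2, 3, 1, 1, 1, 1, 1, 13, 1, 20, 1, 13, 1, 1, 1, 1, 1, 3, 2, 1, 5, 1, 1, 4, 3, 6, 1, 42]
Period length = 36

36


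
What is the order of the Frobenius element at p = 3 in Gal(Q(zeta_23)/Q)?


The Frobenius at p in Gal(Q(zeta_n)/Q) = (Z/nZ)* is the class of p, so its order is ord_23(3), the smallest k >= 1 with 3^k = 1 mod 23.
n = 23 = 23, phi(23) = 22; the order divides phi(n).
Divisors of 22: 1, 2, 11, 22
Repeated squaring mod 23: 3^1 = 3, 3^2 = 9, 3^4 = 12, 3^8 = 6, 3^16 = 13
Test divisors in increasing order:
  k=1: 3^1 = 3 mod 23
  k=2: 3^2 = 9 mod 23
  k=11: 3^11 = 6 * 9 * 3 = 1 mod 23  <- first divisor giving 1
Order = 11

11


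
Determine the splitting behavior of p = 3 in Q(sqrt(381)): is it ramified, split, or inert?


K = Q(sqrt(381)). Since d mod 4 = 1, disc(K) = 381.
Check p | disc: 381 mod 3 = 0.
p divides disc, so p ramifies: (p) = P^2 with e=2, f=1, g=1.
Therefore p is ramified.

ramified


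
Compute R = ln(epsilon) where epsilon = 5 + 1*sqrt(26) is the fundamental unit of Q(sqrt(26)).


epsilon = 5 + 1*sqrt(26)
= 10.0990
R = ln(10.0990)
= 2.3124

2.3124


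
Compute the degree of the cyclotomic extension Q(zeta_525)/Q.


The degree equals Euler's totient phi(525).
525 = 3 * 5^2 * 7
phi(525) = 240

240


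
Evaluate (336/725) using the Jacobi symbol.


Compute (336/725) via quadratic reciprocity:
  pull out 2: (2/725) = -1  (since 725 mod 8 = 5)
  pull out 2: (2/725) = -1  (since 725 mod 8 = 5)
  pull out 2: (2/725) = -1  (since 725 mod 8 = 5)
  pull out 2: (2/725) = -1  (since 725 mod 8 = 5)
  reciprocity: (21/725) -> +(725/21)
  reduce: (11/21)
  reciprocity: (11/21) -> +(21/11)
  reduce: (10/11)
  pull out 2: (2/11) = -1  (since 11 mod 8 = 3)
  reciprocity: (5/11) -> +(11/5)
  reduce: (1/5)
  (1/5) = 1
Product of signs = -1

-1


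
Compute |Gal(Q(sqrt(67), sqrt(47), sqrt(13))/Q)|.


The 3 square roots of distinct primes are multiplicatively independent over Q,
so [K:Q] = 2^3 and Gal(K/Q) is isomorphic to (Z/2Z)^3.
|Gal| = 2^3 = 8

8


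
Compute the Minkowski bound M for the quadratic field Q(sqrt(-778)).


d = -778, d mod 4 = 2, so disc(K) = 4d = -3112; |disc(K)| = 3112
Imaginary quadratic field, so n = 2, s = r2 = 1, r1 = 0
M = (n!/n^n) * (4/pi)^s * sqrt(|disc(K)|) = (2!/2^2) * (4/pi)^1 * sqrt(3112)
= 0.5 * 1.273240 * 55.785303
= 35.5140

35.5140


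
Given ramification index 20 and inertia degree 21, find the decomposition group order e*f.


|D_P| = e * f
= 20 * 21
= 420

420


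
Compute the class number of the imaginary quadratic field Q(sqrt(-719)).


K = Q(sqrt(-719)). d mod 4 = 1, so D = disc(K) = d = -719
h(K) equals the number of primitive reduced positive-definite forms (a, b, c) = a*x^2 + b*x*y + c*y^2 with b^2 - 4ac = D,
where reduced means |b| <= a <= c, with b >= 0 whenever |b| = a or a = c, and primitive means gcd(a, b, c) = 1.
Reduced forces 3a^2 <= |D| = 719, so 1 <= a <= 15; b must have the parity of D, and c = (b^2 - D)/(4a) must be an integer >= a.
Enumerate a = 1..15, b in [-a, a]:
  a=1: (1, 1, 180)  [1]
  a=2: (2, -1, 90), (2, 1, 90)  [2]
  a=3: (3, -1, 60), (3, 1, 60)  [2]
  a=4: (4, -1, 45), (4, 1, 45)  [2]
  a=5: (5, -1, 36), (5, 1, 36)  [2]
  a=6: (6, -5, 31), (6, -1, 30), (6, 1, 30), (6, 5, 31)  [4]
  a=7: (7, -3, 26), (7, 3, 26)  [2]
  a=8: (8, -7, 24), (8, 7, 24)  [2]
  a=9: (9, -1, 20), (9, 1, 20)  [2]
  a=10: (10, -9, 20), (10, -1, 18), (10, 1, 18), (10, 9, 20)  [4]
  a=11: none
  a=12: (12, -7, 16), (12, -1, 15), (12, 1, 15), (12, 7, 16)  [4]
  a=13: (13, -3, 14), (13, 3, 14)  [2]
  a=14: (14, -11, 15), (14, 11, 15)  [2]
  a=15: none
Total reduced forms: 1 + 2 + 2 + 2 + 2 + 4 + 2 + 2 + 2 + 4 + 4 + 2 + 2 = 31
h = 31

31


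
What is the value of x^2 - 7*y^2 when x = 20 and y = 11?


x^2 - d*y^2
= 20^2 - 7*11^2
= 400 - 847
= -447

-447


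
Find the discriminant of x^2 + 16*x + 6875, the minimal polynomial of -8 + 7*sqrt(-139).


The element -8 + 7*sqrt(-139) has minimal polynomial:
x^2 + 16*x + 6875
Discriminant = (16)^2 - 4*(6875)
= 256 - 27500
= -27244

-27244


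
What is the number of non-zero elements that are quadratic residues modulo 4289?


For prime p, the number of non-zero quadratic residues is (p-1)/2.
= (4289-1)/2
= 2144

2144


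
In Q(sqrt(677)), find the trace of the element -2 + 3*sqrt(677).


Tr(a + b*sqrt(d)) = (a + b*sqrt(d)) + (a - b*sqrt(d)) = 2a
= 2 * (-2)
= -4

-4


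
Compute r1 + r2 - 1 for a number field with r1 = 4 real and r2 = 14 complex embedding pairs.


By Dirichlet's unit theorem:
rank = r1 + r2 - 1
= 4 + 14 - 1
= 17

17


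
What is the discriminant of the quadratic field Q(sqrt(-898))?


For K = Q(sqrt(d)) with d squarefree: disc(K) = d if d = 1 mod 4, and disc(K) = 4d if d = 2 or 3 mod 4.
Here d = -898, and d mod 4 = 2.
d = 2 mod 4, not 1 (O_K = Z[sqrt(d)]), so disc(K) = 4d = 4 * (-898) = -3592

-3592


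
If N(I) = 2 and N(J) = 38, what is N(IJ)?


N(IJ) = N(I) * N(J)
= 2 * 38
= 76

76


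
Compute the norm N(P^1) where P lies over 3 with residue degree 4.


N(P^a) = p^(a*f)
= 3^(1*4)
= 3^4
= 81

81


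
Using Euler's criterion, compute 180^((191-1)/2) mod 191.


p = 191 is prime and the exponent is (p-1)/2 = 95, so by Euler's criterion 180^95 = (180/191) = +1 or -1 mod 191.
Compute by square-and-multiply:
  95 = 64 + 16 + 8 + 4 + 2 + 1 (binary 1011111)
  Repeated squaring mod 191: 180^1 = 180, 180^2 = 121, 180^4 = 125, 180^8 = 154, 180^16 = 32, 180^32 = 69, 180^64 = 177
  180^95 = 180^64 * 180^16 * 180^8 * 180^4 * 180^2 * 180^1 = 177 * 32 * 154 * 125 * 121 * 180 mod 191
    177 * 32 = 5664 = 125 mod 191
    125 * 154 = 19250 = 150 mod 191
    150 * 125 = 18750 = 32 mod 191
    32 * 121 = 3872 = 52 mod 191
    52 * 180 = 9360 = 1 mod 191
  180^95 = 1 mod 191
Result 1: 180 is a quadratic residue mod 191.
180^95 mod 191 = 1

1


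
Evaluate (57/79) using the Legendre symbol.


p = 79 is prime, so compute (57/79) with the reciprocity algorithm (Jacobi-symbol steps: pull out 2s via (2/n), flip via reciprocity, reduce):
  reciprocity: (57/79) -> +(79/57)
  reduce: (22/57)
  pull out 2: (2/57) = +1  (since 57 mod 8 = 1)
  reciprocity: (11/57) -> +(57/11)
  reduce: (2/11)
  pull out 2: (2/11) = -1  (since 11 mod 8 = 3)
  (1/11) = 1
Product of signs = -1
(57/79) = -1

-1


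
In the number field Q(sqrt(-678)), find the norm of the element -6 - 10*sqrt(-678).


N(a + b*sqrt(d)) = a^2 - d*b^2
= (-6)^2 - (-678)*(-10)^2
= 36 + 67800
= 67836

67836


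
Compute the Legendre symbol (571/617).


p = 617 is prime, so compute (571/617) with the reciprocity algorithm (Jacobi-symbol steps: pull out 2s via (2/n), flip via reciprocity, reduce):
  reciprocity: (571/617) -> +(617/571)
  reduce: (46/571)
  pull out 2: (2/571) = -1  (since 571 mod 8 = 3)
  reciprocity: (23/571) -> -(571/23)
  reduce: (19/23)
  reciprocity: (19/23) -> -(23/19)
  reduce: (4/19)
  pull out 2: (2/19) = -1  (since 19 mod 8 = 3)
  pull out 2: (2/19) = -1  (since 19 mod 8 = 3)
  (1/19) = 1
Product of signs = -1
(571/617) = -1

-1


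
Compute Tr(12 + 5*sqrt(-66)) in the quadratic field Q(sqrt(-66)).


Tr(a + b*sqrt(d)) = (a + b*sqrt(d)) + (a - b*sqrt(d)) = 2a
= 2 * (12)
= 24

24


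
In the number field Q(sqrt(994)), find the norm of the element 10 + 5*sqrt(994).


N(a + b*sqrt(d)) = a^2 - d*b^2
= (10)^2 - (994)*(5)^2
= 100 - 24850
= -24750

-24750


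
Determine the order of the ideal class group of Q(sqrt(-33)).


K = Q(sqrt(-33)). d mod 4 = 3, so D = disc(K) = 4d = -132
h(K) equals the number of primitive reduced positive-definite forms (a, b, c) = a*x^2 + b*x*y + c*y^2 with b^2 - 4ac = D,
where reduced means |b| <= a <= c, with b >= 0 whenever |b| = a or a = c, and primitive means gcd(a, b, c) = 1.
Reduced forces 3a^2 <= |D| = 132, so 1 <= a <= 6; b must have the parity of D, and c = (b^2 - D)/(4a) must be an integer >= a.
Enumerate a = 1..6, b in [-a, a]:
  a=1: (1, 0, 33)  [1]
  a=2: (2, 2, 17)  [1]
  a=3: (3, 0, 11)  [1]
  a=4..5: none
  a=6: (6, 6, 7)  [1]
Total reduced forms: 1 + 1 + 1 + 1 = 4
h = 4

4


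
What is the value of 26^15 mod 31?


p = 31 is prime and the exponent is (p-1)/2 = 15, so by Euler's criterion 26^15 = (26/31) = +1 or -1 mod 31.
Compute by square-and-multiply:
  15 = 8 + 4 + 2 + 1 (binary 1111)
  Repeated squaring mod 31: 26^1 = 26, 26^2 = 25, 26^4 = 5, 26^8 = 25
  26^15 = 26^8 * 26^4 * 26^2 * 26^1 = 25 * 5 * 25 * 26 mod 31
    25 * 5 = 125 = 1 mod 31
    1 * 25 = 25 = 25 mod 31
    25 * 26 = 650 = 30 mod 31
  26^15 = 30 mod 31
Result 30 = p - 1 = -1 mod 31: 26 is a quadratic non-residue mod 31. As a residue in [0, p-1] the value is 30.
26^15 mod 31 = 30

30


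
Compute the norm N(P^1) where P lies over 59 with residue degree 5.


N(P^a) = p^(a*f)
= 59^(1*5)
= 59^5
= 714924299

714924299


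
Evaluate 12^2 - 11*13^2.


x^2 - d*y^2
= 12^2 - 11*13^2
= 144 - 1859
= -1715

-1715


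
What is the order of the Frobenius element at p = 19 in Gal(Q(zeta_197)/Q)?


The Frobenius at p in Gal(Q(zeta_n)/Q) = (Z/nZ)* is the class of p, so its order is ord_197(19), the smallest k >= 1 with 19^k = 1 mod 197.
n = 197 = 197, phi(197) = 196; the order divides phi(n).
Divisors of 196: 1, 2, 4, 7, 14, 28, 49, 98, 196
Repeated squaring mod 197: 19^1 = 19, 19^2 = 164, 19^4 = 104, 19^8 = 178, 19^16 = 164, 19^32 = 104, 19^64 = 178, 19^128 = 164
Test divisors in increasing order:
  k=1: 19^1 = 19 mod 197
  k=2: 19^2 = 164 mod 197
  k=4: 19^4 = 104 mod 197
  k=7: 19^7 = 104 * 164 * 19 = 196 mod 197
  k=14: 19^14 = 178 * 104 * 164 = 1 mod 197  <- first divisor giving 1
Order = 14

14


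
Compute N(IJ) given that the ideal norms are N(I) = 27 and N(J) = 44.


N(IJ) = N(I) * N(J)
= 27 * 44
= 1188

1188


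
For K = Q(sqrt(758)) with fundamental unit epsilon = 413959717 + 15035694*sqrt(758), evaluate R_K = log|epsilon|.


epsilon = 413959717 + 15035694*sqrt(758)
= 8.2792e+08
R = ln(8.2792e+08)
= 20.5344

20.5344


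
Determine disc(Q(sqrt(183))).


For K = Q(sqrt(d)) with d squarefree: disc(K) = d if d = 1 mod 4, and disc(K) = 4d if d = 2 or 3 mod 4.
Here d = 183, and d mod 4 = 3.
d = 3 mod 4, not 1 (O_K = Z[sqrt(d)]), so disc(K) = 4d = 4 * (183) = 732

732


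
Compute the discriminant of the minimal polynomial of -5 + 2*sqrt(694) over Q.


The element -5 + 2*sqrt(694) has minimal polynomial:
x^2 + 10*x - 2751
Discriminant = (10)^2 - 4*(-2751)
= 100 + 11004
= 11104

11104


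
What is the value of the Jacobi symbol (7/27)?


Compute (7/27) via quadratic reciprocity:
  reciprocity: (7/27) -> -(27/7)
  reduce: (6/7)
  pull out 2: (2/7) = +1  (since 7 mod 8 = 7)
  reciprocity: (3/7) -> -(7/3)
  reduce: (1/3)
  (1/3) = 1
Product of signs = 1

1


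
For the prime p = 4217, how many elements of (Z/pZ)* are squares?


For prime p, the number of non-zero quadratic residues is (p-1)/2.
= (4217-1)/2
= 2108

2108


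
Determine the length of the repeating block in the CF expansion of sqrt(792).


Run the CF algorithm for sqrt(792).
a_0 = floor(sqrt(792)) = 28; set m_0=0, q_0=1.
Recurrence: m' = q*a - m,  q' = (d - m'^2)/q,  a' = floor((a_0 + m')/q').
  step 1: m=28, q=8, a=7
  step 2: m=28, q=1, a=56
a_2 = 2*a_0 = 56, so the period closes here.
sqrt(792) = [28; 7, 56]
Period length = 2

2


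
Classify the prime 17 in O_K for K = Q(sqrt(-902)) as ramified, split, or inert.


K = Q(sqrt(-902)). Since d mod 4 = 2, disc(K) = -3608.
Check p | disc: -3608 mod 17 = 13.
p does not divide disc. Compute Legendre symbol (d/p):
16^((17-1)/2) mod 17 = 1
(d/p) = 1, so p splits: (p) = P*P' with e=1, f=1, g=2.
Therefore p is split.

split


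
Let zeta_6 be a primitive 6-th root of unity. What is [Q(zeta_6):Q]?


The degree equals Euler's totient phi(6).
6 = 2 * 3
phi(6) = 2

2


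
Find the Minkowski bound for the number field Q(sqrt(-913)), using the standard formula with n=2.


d = -913, d mod 4 = 3, so disc(K) = 4d = -3652; |disc(K)| = 3652
Imaginary quadratic field, so n = 2, s = r2 = 1, r1 = 0
M = (n!/n^n) * (4/pi)^s * sqrt(|disc(K)|) = (2!/2^2) * (4/pi)^1 * sqrt(3652)
= 0.5 * 1.273240 * 60.431780
= 38.4721

38.4721


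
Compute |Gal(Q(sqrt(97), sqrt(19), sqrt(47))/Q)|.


The 3 square roots of distinct primes are multiplicatively independent over Q,
so [K:Q] = 2^3 and Gal(K/Q) is isomorphic to (Z/2Z)^3.
|Gal| = 2^3 = 8

8


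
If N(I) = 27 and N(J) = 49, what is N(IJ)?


N(IJ) = N(I) * N(J)
= 27 * 49
= 1323

1323


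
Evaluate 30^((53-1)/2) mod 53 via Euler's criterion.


p = 53 is prime and the exponent is (p-1)/2 = 26, so by Euler's criterion 30^26 = (30/53) = +1 or -1 mod 53.
Compute by square-and-multiply:
  26 = 16 + 8 + 2 (binary 11010)
  Repeated squaring mod 53: 30^1 = 30, 30^2 = 52, 30^4 = 1, 30^8 = 1, 30^16 = 1
  30^26 = 30^16 * 30^8 * 30^2 = 1 * 1 * 52 mod 53
    1 * 1 = 1 = 1 mod 53
    1 * 52 = 52 = 52 mod 53
  30^26 = 52 mod 53
Result 52 = p - 1 = -1 mod 53: 30 is a quadratic non-residue mod 53. As a residue in [0, p-1] the value is 52.
30^26 mod 53 = 52

52


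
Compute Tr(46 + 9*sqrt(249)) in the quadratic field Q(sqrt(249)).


Tr(a + b*sqrt(d)) = (a + b*sqrt(d)) + (a - b*sqrt(d)) = 2a
= 2 * (46)
= 92

92


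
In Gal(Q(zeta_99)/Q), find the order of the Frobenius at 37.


The Frobenius at p in Gal(Q(zeta_n)/Q) = (Z/nZ)* is the class of p, so its order is ord_99(37), the smallest k >= 1 with 37^k = 1 mod 99.
n = 99 = 3^2 * 11, phi(99) = 60; the order divides phi(n).
Divisors of 60: 1, 2, 3, 4, 5, 6, 10, 12, 15, 20, 30, 60
Repeated squaring mod 99: 37^1 = 37, 37^2 = 82, 37^4 = 91, 37^8 = 64, 37^16 = 37, 37^32 = 82
Test divisors in increasing order:
  k=1: 37^1 = 37 mod 99
  k=2: 37^2 = 82 mod 99
  k=3: 37^3 = 82 * 37 = 64 mod 99
  k=4: 37^4 = 91 mod 99
  k=5: 37^5 = 91 * 37 = 1 mod 99  <- first divisor giving 1
Order = 5

5


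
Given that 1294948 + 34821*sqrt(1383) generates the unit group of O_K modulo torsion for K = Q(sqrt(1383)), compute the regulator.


epsilon = 1294948 + 34821*sqrt(1383)
= 2.5899e+06
R = ln(2.5899e+06)
= 14.7671

14.7671


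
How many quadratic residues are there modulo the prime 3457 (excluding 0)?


For prime p, the number of non-zero quadratic residues is (p-1)/2.
= (3457-1)/2
= 1728

1728


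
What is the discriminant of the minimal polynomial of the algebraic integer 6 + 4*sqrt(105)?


The element 6 + 4*sqrt(105) has minimal polynomial:
x^2 - 12*x - 1644
Discriminant = (-12)^2 - 4*(-1644)
= 144 + 6576
= 6720

6720


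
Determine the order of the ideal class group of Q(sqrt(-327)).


K = Q(sqrt(-327)). d mod 4 = 1, so D = disc(K) = d = -327
h(K) equals the number of primitive reduced positive-definite forms (a, b, c) = a*x^2 + b*x*y + c*y^2 with b^2 - 4ac = D,
where reduced means |b| <= a <= c, with b >= 0 whenever |b| = a or a = c, and primitive means gcd(a, b, c) = 1.
Reduced forces 3a^2 <= |D| = 327, so 1 <= a <= 10; b must have the parity of D, and c = (b^2 - D)/(4a) must be an integer >= a.
Enumerate a = 1..10, b in [-a, a]:
  a=1: (1, 1, 82)  [1]
  a=2: (2, -1, 41), (2, 1, 41)  [2]
  a=3: (3, 3, 28)  [1]
  a=4: (4, -3, 21), (4, 3, 21)  [2]
  a=5: none
  a=6: (6, -3, 14), (6, 3, 14)  [2]
  a=7: (7, -3, 12), (7, 3, 12)  [2]
  a=8: (8, -5, 11), (8, 5, 11)  [2]
  a=9..10: none
Total reduced forms: 1 + 2 + 1 + 2 + 2 + 2 + 2 = 12
h = 12

12


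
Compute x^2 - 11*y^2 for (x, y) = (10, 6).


x^2 - d*y^2
= 10^2 - 11*6^2
= 100 - 396
= -296

-296


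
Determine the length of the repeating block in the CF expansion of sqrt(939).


Run the CF algorithm for sqrt(939).
a_0 = floor(sqrt(939)) = 30; set m_0=0, q_0=1.
Recurrence: m' = q*a - m,  q' = (d - m'^2)/q,  a' = floor((a_0 + m')/q').
  step 1: m=30, q=39, a=1
  step 2: m=9, q=22, a=1
  step 3: m=13, q=35, a=1
  step 4: m=22, q=13, a=4
  step 5: m=30, q=3, a=20
  step 6: m=30, q=13, a=4
  step 7: m=22, q=35, a=1
  step 8: m=13, q=22, a=1
  step 9: m=9, q=39, a=1
  step 10: m=30, q=1, a=60
a_10 = 2*a_0 = 60, so the period closes here.
sqrt(939) = [30; 1, 1, 1, 4, 20, 4, 1, 1, 1, 60]
Period length = 10

10


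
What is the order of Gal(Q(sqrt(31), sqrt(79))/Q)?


The 2 square roots of distinct primes are multiplicatively independent over Q,
so [K:Q] = 2^2 and Gal(K/Q) is isomorphic to (Z/2Z)^2.
|Gal| = 2^2 = 4

4


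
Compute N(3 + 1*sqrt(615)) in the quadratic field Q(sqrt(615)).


N(a + b*sqrt(d)) = a^2 - d*b^2
= (3)^2 - (615)*(1)^2
= 9 - 615
= -606

-606


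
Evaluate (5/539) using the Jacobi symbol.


Compute (5/539) via quadratic reciprocity:
  reciprocity: (5/539) -> +(539/5)
  reduce: (4/5)
  pull out 2: (2/5) = -1  (since 5 mod 8 = 5)
  pull out 2: (2/5) = -1  (since 5 mod 8 = 5)
  (1/5) = 1
Product of signs = 1

1


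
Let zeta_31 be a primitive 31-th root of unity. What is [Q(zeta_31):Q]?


The degree equals Euler's totient phi(31).
31 = 31
phi(31) = 30

30


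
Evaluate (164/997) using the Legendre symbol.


p = 997 is prime, so compute (164/997) with the reciprocity algorithm (Jacobi-symbol steps: pull out 2s via (2/n), flip via reciprocity, reduce):
  pull out 2: (2/997) = -1  (since 997 mod 8 = 5)
  pull out 2: (2/997) = -1  (since 997 mod 8 = 5)
  reciprocity: (41/997) -> +(997/41)
  reduce: (13/41)
  reciprocity: (13/41) -> +(41/13)
  reduce: (2/13)
  pull out 2: (2/13) = -1  (since 13 mod 8 = 5)
  (1/13) = 1
Product of signs = -1
(164/997) = -1

-1


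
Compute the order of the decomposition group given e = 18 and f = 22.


|D_P| = e * f
= 18 * 22
= 396

396


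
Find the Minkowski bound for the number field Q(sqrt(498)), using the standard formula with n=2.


d = 498, d mod 4 = 2, so disc(K) = 4d = 1992; |disc(K)| = 1992
Real quadratic field, so n = 2, s = r2 = 0, r1 = 2
M = (n!/n^n) * (4/pi)^s * sqrt(|disc(K)|) = (2!/2^2) * (4/pi)^0 * sqrt(1992)
= 0.5 * 1.000000 * 44.631827
= 22.3159

22.3159


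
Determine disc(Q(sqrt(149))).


For K = Q(sqrt(d)) with d squarefree: disc(K) = d if d = 1 mod 4, and disc(K) = 4d if d = 2 or 3 mod 4.
Here d = 149, and d mod 4 = 1.
d = 1 mod 4 (O_K = Z[(1+sqrt(d))/2]), so disc(K) = d = 149

149


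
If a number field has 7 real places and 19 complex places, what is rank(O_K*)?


By Dirichlet's unit theorem:
rank = r1 + r2 - 1
= 7 + 19 - 1
= 25

25


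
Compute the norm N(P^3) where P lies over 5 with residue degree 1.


N(P^a) = p^(a*f)
= 5^(3*1)
= 5^3
= 125

125


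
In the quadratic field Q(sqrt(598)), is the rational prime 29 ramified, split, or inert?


K = Q(sqrt(598)). Since d mod 4 = 2, disc(K) = 2392.
Check p | disc: 2392 mod 29 = 14.
p does not divide disc. Compute Legendre symbol (d/p):
18^((29-1)/2) mod 29 = -1
(d/p) = -1, so p is inert: (p) stays prime with e=1, f=2, g=1.
Therefore p is inert.

inert


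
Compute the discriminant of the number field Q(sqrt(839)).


For K = Q(sqrt(d)) with d squarefree: disc(K) = d if d = 1 mod 4, and disc(K) = 4d if d = 2 or 3 mod 4.
Here d = 839, and d mod 4 = 3.
d = 3 mod 4, not 1 (O_K = Z[sqrt(d)]), so disc(K) = 4d = 4 * (839) = 3356

3356


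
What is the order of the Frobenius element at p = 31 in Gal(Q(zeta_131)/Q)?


The Frobenius at p in Gal(Q(zeta_n)/Q) = (Z/nZ)* is the class of p, so its order is ord_131(31), the smallest k >= 1 with 31^k = 1 mod 131.
n = 131 = 131, phi(131) = 130; the order divides phi(n).
Divisors of 130: 1, 2, 5, 10, 13, 26, 65, 130
Repeated squaring mod 131: 31^1 = 31, 31^2 = 44, 31^4 = 102, 31^8 = 55, 31^16 = 12, 31^32 = 13, 31^64 = 38, 31^128 = 3
Test divisors in increasing order:
  k=1: 31^1 = 31 mod 131
  k=2: 31^2 = 44 mod 131
  k=5: 31^5 = 102 * 31 = 18 mod 131
  k=10: 31^10 = 55 * 44 = 62 mod 131
  k=13: 31^13 = 55 * 102 * 31 = 73 mod 131
  k=26: 31^26 = 12 * 55 * 44 = 89 mod 131
  k=65: 31^65 = 38 * 31 = 130 mod 131
  k=130: 31^130 = 3 * 44 = 1 mod 131  <- first divisor giving 1
Order = 130

130


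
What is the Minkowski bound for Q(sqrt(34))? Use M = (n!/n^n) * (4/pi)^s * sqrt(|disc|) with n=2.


d = 34, d mod 4 = 2, so disc(K) = 4d = 136; |disc(K)| = 136
Real quadratic field, so n = 2, s = r2 = 0, r1 = 2
M = (n!/n^n) * (4/pi)^s * sqrt(|disc(K)|) = (2!/2^2) * (4/pi)^0 * sqrt(136)
= 0.5 * 1.000000 * 11.661904
= 5.8310

5.8310


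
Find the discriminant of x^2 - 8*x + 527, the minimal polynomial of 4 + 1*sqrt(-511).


The element 4 + 1*sqrt(-511) has minimal polynomial:
x^2 - 8*x + 527
Discriminant = (-8)^2 - 4*(527)
= 64 - 2108
= -2044

-2044


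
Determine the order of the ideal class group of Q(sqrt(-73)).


K = Q(sqrt(-73)). d mod 4 = 3, so D = disc(K) = 4d = -292
h(K) equals the number of primitive reduced positive-definite forms (a, b, c) = a*x^2 + b*x*y + c*y^2 with b^2 - 4ac = D,
where reduced means |b| <= a <= c, with b >= 0 whenever |b| = a or a = c, and primitive means gcd(a, b, c) = 1.
Reduced forces 3a^2 <= |D| = 292, so 1 <= a <= 9; b must have the parity of D, and c = (b^2 - D)/(4a) must be an integer >= a.
Enumerate a = 1..9, b in [-a, a]:
  a=1: (1, 0, 73)  [1]
  a=2: (2, 2, 37)  [1]
  a=3..6: none
  a=7: (7, -4, 11), (7, 4, 11)  [2]
  a=8..9: none
Total reduced forms: 1 + 1 + 2 = 4
h = 4

4


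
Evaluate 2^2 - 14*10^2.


x^2 - d*y^2
= 2^2 - 14*10^2
= 4 - 1400
= -1396

-1396


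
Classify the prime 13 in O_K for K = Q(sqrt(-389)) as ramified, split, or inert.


K = Q(sqrt(-389)). Since d mod 4 = 3, disc(K) = -1556.
Check p | disc: -1556 mod 13 = 4.
p does not divide disc. Compute Legendre symbol (d/p):
1^((13-1)/2) mod 13 = 1
(d/p) = 1, so p splits: (p) = P*P' with e=1, f=1, g=2.
Therefore p is split.

split


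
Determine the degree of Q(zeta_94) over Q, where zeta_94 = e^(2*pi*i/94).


The degree equals Euler's totient phi(94).
94 = 2 * 47
phi(94) = 46

46


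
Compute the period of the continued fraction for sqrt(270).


Run the CF algorithm for sqrt(270).
a_0 = floor(sqrt(270)) = 16; set m_0=0, q_0=1.
Recurrence: m' = q*a - m,  q' = (d - m'^2)/q,  a' = floor((a_0 + m')/q').
  step 1: m=16, q=14, a=2
  step 2: m=12, q=9, a=3
  step 3: m=15, q=5, a=6
  step 4: m=15, q=9, a=3
  step 5: m=12, q=14, a=2
  step 6: m=16, q=1, a=32
a_6 = 2*a_0 = 32, so the period closes here.
sqrt(270) = [16; 2, 3, 6, 3, 2, 32]
Period length = 6

6


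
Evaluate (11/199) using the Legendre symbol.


p = 199 is prime, so compute (11/199) with the reciprocity algorithm (Jacobi-symbol steps: pull out 2s via (2/n), flip via reciprocity, reduce):
  reciprocity: (11/199) -> -(199/11)
  reduce: (1/11)
  (1/11) = 1
Product of signs = -1
(11/199) = -1

-1


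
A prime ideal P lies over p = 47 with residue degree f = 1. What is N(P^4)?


N(P^a) = p^(a*f)
= 47^(4*1)
= 47^4
= 4879681

4879681


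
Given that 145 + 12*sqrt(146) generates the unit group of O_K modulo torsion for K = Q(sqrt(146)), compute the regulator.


epsilon = 145 + 12*sqrt(146)
= 289.9966
R = ln(289.9966)
= 5.6699

5.6699


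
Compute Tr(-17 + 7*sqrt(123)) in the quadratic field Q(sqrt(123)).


Tr(a + b*sqrt(d)) = (a + b*sqrt(d)) + (a - b*sqrt(d)) = 2a
= 2 * (-17)
= -34

-34


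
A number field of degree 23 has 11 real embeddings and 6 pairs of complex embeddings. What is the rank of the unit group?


By Dirichlet's unit theorem:
rank = r1 + r2 - 1
= 11 + 6 - 1
= 16

16


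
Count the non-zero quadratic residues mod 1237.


For prime p, the number of non-zero quadratic residues is (p-1)/2.
= (1237-1)/2
= 618

618


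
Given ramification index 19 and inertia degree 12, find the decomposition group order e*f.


|D_P| = e * f
= 19 * 12
= 228

228


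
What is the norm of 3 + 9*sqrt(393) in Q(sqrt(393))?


N(a + b*sqrt(d)) = a^2 - d*b^2
= (3)^2 - (393)*(9)^2
= 9 - 31833
= -31824

-31824


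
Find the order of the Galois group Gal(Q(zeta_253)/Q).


|Gal(Q(zeta_253)/Q)| = phi(253)
= 220

220


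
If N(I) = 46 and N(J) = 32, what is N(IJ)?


N(IJ) = N(I) * N(J)
= 46 * 32
= 1472

1472


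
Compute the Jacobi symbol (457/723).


Compute (457/723) via quadratic reciprocity:
  reciprocity: (457/723) -> +(723/457)
  reduce: (266/457)
  pull out 2: (2/457) = +1  (since 457 mod 8 = 1)
  reciprocity: (133/457) -> +(457/133)
  reduce: (58/133)
  pull out 2: (2/133) = -1  (since 133 mod 8 = 5)
  reciprocity: (29/133) -> +(133/29)
  reduce: (17/29)
  reciprocity: (17/29) -> +(29/17)
  reduce: (12/17)
  pull out 2: (2/17) = +1  (since 17 mod 8 = 1)
  pull out 2: (2/17) = +1  (since 17 mod 8 = 1)
  reciprocity: (3/17) -> +(17/3)
  reduce: (2/3)
  pull out 2: (2/3) = -1  (since 3 mod 8 = 3)
  (1/3) = 1
Product of signs = 1

1


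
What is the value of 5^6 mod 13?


p = 13 is prime and the exponent is (p-1)/2 = 6, so by Euler's criterion 5^6 = (5/13) = +1 or -1 mod 13.
Compute by square-and-multiply:
  6 = 4 + 2 (binary 110)
  Repeated squaring mod 13: 5^1 = 5, 5^2 = 12, 5^4 = 1
  5^6 = 5^4 * 5^2 = 1 * 12 mod 13
    1 * 12 = 12 = 12 mod 13
  5^6 = 12 mod 13
Result 12 = p - 1 = -1 mod 13: 5 is a quadratic non-residue mod 13. As a residue in [0, p-1] the value is 12.
5^6 mod 13 = 12

12


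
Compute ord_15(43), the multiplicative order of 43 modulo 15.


We want ord_15(43), the smallest k >= 1 with 43^k = 1 mod 15.
n = 15 = 3 * 5, phi(15) = 8; the order divides phi(n).
Divisors of 8: 1, 2, 4, 8
Repeated squaring mod 15: 43^1 = 13, 43^2 = 4, 43^4 = 1, 43^8 = 1
Test divisors in increasing order:
  k=1: 43^1 = 13 mod 15
  k=2: 43^2 = 4 mod 15
  k=4: 43^4 = 1 mod 15  <- first divisor giving 1
Order = 4

4


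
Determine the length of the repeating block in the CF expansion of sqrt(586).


Run the CF algorithm for sqrt(586).
a_0 = floor(sqrt(586)) = 24; set m_0=0, q_0=1.
Recurrence: m' = q*a - m,  q' = (d - m'^2)/q,  a' = floor((a_0 + m')/q').
  step 1: m=24, q=10, a=4
  step 2: m=16, q=33, a=1
  step 3: m=17, q=9, a=4
  step 4: m=19, q=25, a=1
  step 5: m=6, q=22, a=1
  step 6: m=16, q=15, a=2
  step 7: m=14, q=26, a=1
  step 8: m=12, q=17, a=2
  step 9: m=22, q=6, a=7
  step 10: m=20, q=31, a=1
  step 11: m=11, q=15, a=2
  step 12: m=19, q=15, a=2
  step 13: m=11, q=31, a=1
  step 14: m=20, q=6, a=7
  step 15: m=22, q=17, a=2
  step 16: m=12, q=26, a=1
  step 17: m=14, q=15, a=2
  step 18: m=16, q=22, a=1
  step 19: m=6, q=25, a=1
  step 20: m=19, q=9, a=4
  step 21: m=17, q=33, a=1
  step 22: m=16, q=10, a=4
  step 23: m=24, q=1, a=48
a_23 = 2*a_0 = 48, so the period closes here.
sqrt(586) = [24; 4, 1, 4, 1, 1, 2, 1, 2, 7, 1, 2, 2, 1, 7, 2, 1, 2, 1, 1, 4, 1, 4, 48]
Period length = 23

23


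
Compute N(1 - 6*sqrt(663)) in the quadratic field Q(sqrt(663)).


N(a + b*sqrt(d)) = a^2 - d*b^2
= (1)^2 - (663)*(-6)^2
= 1 - 23868
= -23867

-23867


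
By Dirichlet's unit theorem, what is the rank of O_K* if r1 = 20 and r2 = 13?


By Dirichlet's unit theorem:
rank = r1 + r2 - 1
= 20 + 13 - 1
= 32

32


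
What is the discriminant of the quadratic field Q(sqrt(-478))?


For K = Q(sqrt(d)) with d squarefree: disc(K) = d if d = 1 mod 4, and disc(K) = 4d if d = 2 or 3 mod 4.
Here d = -478, and d mod 4 = 2.
d = 2 mod 4, not 1 (O_K = Z[sqrt(d)]), so disc(K) = 4d = 4 * (-478) = -1912

-1912


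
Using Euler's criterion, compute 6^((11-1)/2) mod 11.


p = 11 is prime and the exponent is (p-1)/2 = 5, so by Euler's criterion 6^5 = (6/11) = +1 or -1 mod 11.
Compute by square-and-multiply:
  5 = 4 + 1 (binary 101)
  Repeated squaring mod 11: 6^1 = 6, 6^2 = 3, 6^4 = 9
  6^5 = 6^4 * 6^1 = 9 * 6 mod 11
    9 * 6 = 54 = 10 mod 11
  6^5 = 10 mod 11
Result 10 = p - 1 = -1 mod 11: 6 is a quadratic non-residue mod 11. As a residue in [0, p-1] the value is 10.
6^5 mod 11 = 10

10


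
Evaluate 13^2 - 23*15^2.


x^2 - d*y^2
= 13^2 - 23*15^2
= 169 - 5175
= -5006

-5006


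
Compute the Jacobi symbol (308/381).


Compute (308/381) via quadratic reciprocity:
  pull out 2: (2/381) = -1  (since 381 mod 8 = 5)
  pull out 2: (2/381) = -1  (since 381 mod 8 = 5)
  reciprocity: (77/381) -> +(381/77)
  reduce: (73/77)
  reciprocity: (73/77) -> +(77/73)
  reduce: (4/73)
  pull out 2: (2/73) = +1  (since 73 mod 8 = 1)
  pull out 2: (2/73) = +1  (since 73 mod 8 = 1)
  (1/73) = 1
Product of signs = 1

1


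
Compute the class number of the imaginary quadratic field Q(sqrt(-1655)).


K = Q(sqrt(-1655)). d mod 4 = 1, so D = disc(K) = d = -1655
h(K) equals the number of primitive reduced positive-definite forms (a, b, c) = a*x^2 + b*x*y + c*y^2 with b^2 - 4ac = D,
where reduced means |b| <= a <= c, with b >= 0 whenever |b| = a or a = c, and primitive means gcd(a, b, c) = 1.
Reduced forces 3a^2 <= |D| = 1655, so 1 <= a <= 23; b must have the parity of D, and c = (b^2 - D)/(4a) must be an integer >= a.
Enumerate a = 1..23, b in [-a, a]:
  a=1: (1, 1, 414)  [1]
  a=2: (2, -1, 207), (2, 1, 207)  [2]
  a=3: (3, -1, 138), (3, 1, 138)  [2]
  a=4: (4, -3, 104), (4, 3, 104)  [2]
  a=5: (5, 5, 84)  [1]
  a=6: (6, -5, 70), (6, -1, 69), (6, 1, 69), (6, 5, 70)  [4]
  a=7: (7, -5, 60), (7, 5, 60)  [2]
  a=8: (8, -3, 52), (8, 3, 52)  [2]
  a=9: (9, -1, 46), (9, 1, 46)  [2]
  a=10: (10, -5, 42), (10, 5, 42)  [2]
  a=11: none
  a=12: (12, -11, 37), (12, -5, 35), (12, 5, 35), (12, 11, 37)  [4]
  a=13: (13, -3, 32), (13, 3, 32)  [2]
  a=14: (14, -9, 31), (14, -5, 30), (14, 5, 30), (14, 9, 31)  [4]
  a=15: (15, -5, 28), (15, 5, 28)  [2]
  a=16: (16, -3, 26), (16, 3, 26)  [2]
  a=17: none
  a=18: (18, -17, 27), (18, -1, 23), (18, 1, 23), (18, 17, 27)  [4]
  a=19: (19, -13, 24), (19, 13, 24)  [2]
  a=20: (20, -5, 21), (20, 5, 21)  [2]
  a=21: (21, -19, 24), (21, 19, 24)  [2]
  a=22..23: none
Total reduced forms: 1 + 2 + 2 + 2 + 1 + 4 + 2 + 2 + 2 + 2 + 4 + 2 + 4 + 2 + 2 + 4 + 2 + 2 + 2 = 44
h = 44

44


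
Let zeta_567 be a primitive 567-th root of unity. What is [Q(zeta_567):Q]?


The degree equals Euler's totient phi(567).
567 = 3^4 * 7
phi(567) = 324

324


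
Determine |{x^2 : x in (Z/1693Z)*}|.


For prime p, the number of non-zero quadratic residues is (p-1)/2.
= (1693-1)/2
= 846

846


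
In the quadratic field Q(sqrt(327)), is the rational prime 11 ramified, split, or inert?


K = Q(sqrt(327)). Since d mod 4 = 3, disc(K) = 1308.
Check p | disc: 1308 mod 11 = 10.
p does not divide disc. Compute Legendre symbol (d/p):
8^((11-1)/2) mod 11 = -1
(d/p) = -1, so p is inert: (p) stays prime with e=1, f=2, g=1.
Therefore p is inert.

inert


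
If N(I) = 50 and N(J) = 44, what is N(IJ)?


N(IJ) = N(I) * N(J)
= 50 * 44
= 2200

2200


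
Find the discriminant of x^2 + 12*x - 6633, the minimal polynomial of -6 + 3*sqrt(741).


The element -6 + 3*sqrt(741) has minimal polynomial:
x^2 + 12*x - 6633
Discriminant = (12)^2 - 4*(-6633)
= 144 + 26532
= 26676

26676


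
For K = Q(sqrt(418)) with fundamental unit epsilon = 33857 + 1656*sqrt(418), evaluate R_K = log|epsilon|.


epsilon = 33857 + 1656*sqrt(418)
= 67714.0000
R = ln(67714.0000)
= 11.1230

11.1230


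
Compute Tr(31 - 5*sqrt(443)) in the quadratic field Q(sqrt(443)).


Tr(a + b*sqrt(d)) = (a + b*sqrt(d)) + (a - b*sqrt(d)) = 2a
= 2 * (31)
= 62

62


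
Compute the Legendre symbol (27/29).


p = 29 is prime, so compute (27/29) with the reciprocity algorithm (Jacobi-symbol steps: pull out 2s via (2/n), flip via reciprocity, reduce):
  reciprocity: (27/29) -> +(29/27)
  reduce: (2/27)
  pull out 2: (2/27) = -1  (since 27 mod 8 = 3)
  (1/27) = 1
Product of signs = -1
(27/29) = -1

-1


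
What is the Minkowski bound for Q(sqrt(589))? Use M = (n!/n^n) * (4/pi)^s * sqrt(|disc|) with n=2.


d = 589, d mod 4 = 1, so disc(K) = d = 589; |disc(K)| = 589
Real quadratic field, so n = 2, s = r2 = 0, r1 = 2
M = (n!/n^n) * (4/pi)^s * sqrt(|disc(K)|) = (2!/2^2) * (4/pi)^0 * sqrt(589)
= 0.5 * 1.000000 * 24.269322
= 12.1347

12.1347


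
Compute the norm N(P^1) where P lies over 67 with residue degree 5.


N(P^a) = p^(a*f)
= 67^(1*5)
= 67^5
= 1350125107

1350125107


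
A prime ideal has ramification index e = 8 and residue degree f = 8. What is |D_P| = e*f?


|D_P| = e * f
= 8 * 8
= 64

64
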